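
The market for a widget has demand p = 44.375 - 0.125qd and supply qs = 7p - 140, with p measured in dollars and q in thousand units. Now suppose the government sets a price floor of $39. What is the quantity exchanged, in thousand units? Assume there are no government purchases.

Rearranging demand gives qd = 355 - 8p. In a free market, 355 - 8p = 7p - 140 gives the equilibrium p* = 33, q* = 91.
Since 39 > 33, the floor is binding.
At p = 39: qd = 355 - 8·39 = 43 and qs = 7·39 - 140 = 133.
The quantity actually transacted is the short side, demand: 43.

43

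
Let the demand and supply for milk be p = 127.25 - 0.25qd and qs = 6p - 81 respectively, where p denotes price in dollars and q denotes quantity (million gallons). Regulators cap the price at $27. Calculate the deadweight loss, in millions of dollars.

Rearranging demand gives qd = 509 - 4p. In a free market, 509 - 4p = 6p - 81 gives the equilibrium p* = 59, q* = 273.
The ceiling of 27 is below the equilibrium price 59, so it binds.
At p = 27: qd = 509 - 4·27 = 401 and qs = 6·27 - 81 = 81.
Quantity traded falls to 81. At q = 81 the demand price is (509 - 81)/4 = 107 and the supply price is (81 + 81)/6 = 27.
Deadweight loss = ½ · (107 - 27) · (273 - 81) = ½ · 80 · 192 = 7680.

7680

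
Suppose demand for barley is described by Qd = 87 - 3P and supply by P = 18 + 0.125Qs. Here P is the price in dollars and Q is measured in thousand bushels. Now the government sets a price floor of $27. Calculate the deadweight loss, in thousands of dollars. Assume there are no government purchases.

74.25

Rearranging supply gives Qs = 8P - 144. Without the control the market clears where 87 - 3P = 8P - 144, i.e. P* = 21 and Q* = 24.
Since 27 > 21, the floor is binding.
At P = 27: Qd = 87 - 3·27 = 6 and Qs = 8·27 - 144 = 72.
Quantity traded falls to 6. At Q = 6 the demand price is (87 - 6)/3 = 27 and the supply price is (144 + 6)/8 = 18.75.
Deadweight loss = ½ · (27 - 18.75) · (24 - 6) = ½ · 8.25 · 18 = 74.25.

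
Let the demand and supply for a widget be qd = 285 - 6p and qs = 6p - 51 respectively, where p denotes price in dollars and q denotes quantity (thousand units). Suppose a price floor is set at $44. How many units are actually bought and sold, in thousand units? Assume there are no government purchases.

Setting quantity demanded equal to quantity supplied, 285 - 6p = 6p - 51, gives p* = 28 and q* = 117.
The floor of 44 is above the equilibrium price 28, so it binds.
At p = 44: qd = 285 - 6·44 = 21 and qs = 6·44 - 51 = 213.
The quantity actually transacted is the short side, demand: 21.

21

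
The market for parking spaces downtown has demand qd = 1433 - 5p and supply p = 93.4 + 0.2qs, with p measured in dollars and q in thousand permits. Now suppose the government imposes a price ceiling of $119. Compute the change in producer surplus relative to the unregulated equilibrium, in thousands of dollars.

-21690.5

Rearranging supply gives qs = 5p - 467. In a free market, 1433 - 5p = 5p - 467 gives the equilibrium p* = 190, q* = 483.
Since 119 < 190, the ceiling is binding.
At p = 119: qd = 1433 - 5·119 = 838 and qs = 5·119 - 467 = 128.
Producer surplus without the control is ½ · (190 - 93.4) · 483 = 23328.9.
With the ceiling, producers sell 128 units at 119, so PS = ½ · (119 - 93.4) · 128 = 1638.4.
Change in producer surplus = 1638.4 - 23328.9 = -21690.5.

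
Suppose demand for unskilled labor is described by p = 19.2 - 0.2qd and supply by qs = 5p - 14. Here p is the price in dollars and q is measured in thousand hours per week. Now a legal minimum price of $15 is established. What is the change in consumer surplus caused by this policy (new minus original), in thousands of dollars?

Rearranging demand gives qd = 96 - 5p. Without the control the market clears where 96 - 5p = 5p - 14, i.e. p* = 11 and q* = 41.
Because the floor (15) lies above the market-clearing price, it is binding.
At p = 15: qd = 96 - 5·15 = 21 and qs = 5·15 - 14 = 61.
Consumer surplus without the control is ½ · (19.2 - 11) · 41 = 168.1.
With the floor, consumers buy 21 units at 15, so CS = ½ · (19.2 - 15) · 21 = 44.1.
Change in consumer surplus = 44.1 - 168.1 = -124.

-124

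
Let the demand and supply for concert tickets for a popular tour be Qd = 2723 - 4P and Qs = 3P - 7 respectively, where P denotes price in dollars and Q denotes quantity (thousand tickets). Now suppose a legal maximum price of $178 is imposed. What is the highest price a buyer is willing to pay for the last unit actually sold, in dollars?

549

In a free market, 2723 - 4P = 3P - 7 gives the equilibrium P* = 390, Q* = 1163.
Because the ceiling (178) lies below the market-clearing price, it is binding.
At P = 178: Qd = 2723 - 4·178 = 2011 and Qs = 3·178 - 7 = 527.
Only 527 units reach the market. On the demand curve, the marginal buyer's willingness to pay at Q = 527 is (2723 - 527)/4 = 549.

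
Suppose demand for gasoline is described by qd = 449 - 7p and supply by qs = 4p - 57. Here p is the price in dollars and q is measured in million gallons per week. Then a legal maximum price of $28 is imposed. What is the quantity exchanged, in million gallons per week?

55

In a free market, 449 - 7p = 4p - 57 gives the equilibrium p* = 46, q* = 127.
The ceiling of 28 is below the equilibrium price 46, so it binds.
At p = 28: qd = 449 - 7·28 = 253 and qs = 4·28 - 57 = 55.
The quantity actually transacted is the short side, supply: 55.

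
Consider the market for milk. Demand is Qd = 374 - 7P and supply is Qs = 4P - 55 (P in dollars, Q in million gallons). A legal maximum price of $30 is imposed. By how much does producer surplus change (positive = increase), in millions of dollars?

-747

In a free market, 374 - 7P = 4P - 55 gives the equilibrium P* = 39, Q* = 101.
The ceiling of 30 is below the equilibrium price 39, so it binds.
At P = 30: Qd = 374 - 7·30 = 164 and Qs = 4·30 - 55 = 65.
Producer surplus without the control is ½ · (39 - 13.75) · 101 = 1275.125.
With the ceiling, producers sell 65 units at 30, so PS = ½ · (30 - 13.75) · 65 = 528.125.
Change in producer surplus = 528.125 - 1275.125 = -747.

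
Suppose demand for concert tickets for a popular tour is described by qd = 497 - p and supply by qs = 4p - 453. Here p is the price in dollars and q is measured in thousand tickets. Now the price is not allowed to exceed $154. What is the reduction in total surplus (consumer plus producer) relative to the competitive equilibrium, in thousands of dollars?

12960

In a free market, 497 - p = 4p - 453 gives the equilibrium p* = 190, q* = 307.
Because the ceiling (154) lies below the market-clearing price, it is binding.
At p = 154: qd = 497 - 154 = 343 and qs = 4·154 - 453 = 163.
Quantity traded falls to 163. At q = 163 the demand price is 497 - 163 = 334 and the supply price is (453 + 163)/4 = 154.
Deadweight loss = ½ · (334 - 154) · (307 - 163) = ½ · 180 · 144 = 12960.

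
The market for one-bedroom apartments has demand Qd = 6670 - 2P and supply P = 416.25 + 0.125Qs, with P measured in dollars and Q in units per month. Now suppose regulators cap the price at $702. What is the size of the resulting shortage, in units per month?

2980

Rearranging supply gives Qs = 8P - 3330. Setting quantity demanded equal to quantity supplied, 6670 - 2P = 8P - 3330, gives P* = 1000 and Q* = 4670.
Because the ceiling (702) lies below the market-clearing price, it is binding.
At P = 702: Qd = 6670 - 2·702 = 5266 and Qs = 8·702 - 3330 = 2286.
Shortage = Qd - Qs = 5266 - 2286 = 2980.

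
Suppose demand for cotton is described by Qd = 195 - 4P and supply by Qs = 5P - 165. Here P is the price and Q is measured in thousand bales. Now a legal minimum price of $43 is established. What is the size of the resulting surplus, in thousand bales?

Setting quantity demanded equal to quantity supplied, 195 - 4P = 5P - 165, gives P* = 40 and Q* = 35.
The floor of 43 is above the equilibrium price 40, so it binds.
At P = 43: Qd = 195 - 4·43 = 23 and Qs = 5·43 - 165 = 50.
Surplus = Qs - Qd = 50 - 23 = 27.

27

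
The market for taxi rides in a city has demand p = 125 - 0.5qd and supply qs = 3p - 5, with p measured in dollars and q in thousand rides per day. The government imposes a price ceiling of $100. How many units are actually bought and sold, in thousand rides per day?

Rearranging demand gives qd = 250 - 2p. Equilibrium: 250 - 2p = 3p - 5, so 255 = 5p and p* = 51, q* = 148.
Since 100 is above p* = 51, the ceiling does not bind and the free-market outcome prevails.

148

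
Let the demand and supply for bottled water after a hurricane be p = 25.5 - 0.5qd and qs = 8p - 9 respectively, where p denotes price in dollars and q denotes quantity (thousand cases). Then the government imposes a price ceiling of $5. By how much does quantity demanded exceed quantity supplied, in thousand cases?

Rearranging demand gives qd = 51 - 2p. In a free market, 51 - 2p = 8p - 9 gives the equilibrium p* = 6, q* = 39.
Since 5 < 6, the ceiling is binding.
At p = 5: qd = 51 - 2·5 = 41 and qs = 8·5 - 9 = 31.
Shortage = qd - qs = 41 - 31 = 10.

10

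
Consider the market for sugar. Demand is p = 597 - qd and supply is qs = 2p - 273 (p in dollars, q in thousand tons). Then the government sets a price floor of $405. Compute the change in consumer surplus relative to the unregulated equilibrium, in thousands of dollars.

Rearranging demand gives qd = 597 - p. In a free market, 597 - p = 2p - 273 gives the equilibrium p* = 290, q* = 307.
Because the floor (405) lies above the market-clearing price, it is binding.
At p = 405: qd = 597 - 405 = 192 and qs = 2·405 - 273 = 537.
Consumer surplus without the control is ½ · (597 - 290) · 307 = 47124.5.
With the floor, consumers buy 192 units at 405, so CS = ½ · (597 - 405) · 192 = 18432.
Change in consumer surplus = 18432 - 47124.5 = -28692.5.

-28692.5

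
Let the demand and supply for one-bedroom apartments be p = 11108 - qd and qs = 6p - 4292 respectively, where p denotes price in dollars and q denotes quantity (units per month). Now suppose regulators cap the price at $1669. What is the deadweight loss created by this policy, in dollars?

Rearranging demand gives qd = 11108 - p. Without the control the market clears where 11108 - p = 6p - 4292, i.e. p* = 2200 and q* = 8908.
The ceiling of 1669 is below the equilibrium price 2200, so it binds.
At p = 1669: qd = 11108 - 1669 = 9439 and qs = 6·1669 - 4292 = 5722.
Quantity traded falls to 5722. At q = 5722 the demand price is 11108 - 5722 = 5386 and the supply price is (4292 + 5722)/6 = 1669.
Deadweight loss = ½ · (5386 - 1669) · (8908 - 5722) = ½ · 3717 · 3186 = 5921181.

5921181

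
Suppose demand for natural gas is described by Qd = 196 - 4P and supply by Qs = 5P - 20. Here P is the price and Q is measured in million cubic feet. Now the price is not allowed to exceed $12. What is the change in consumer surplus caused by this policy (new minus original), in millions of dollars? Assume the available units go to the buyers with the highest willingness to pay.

Equilibrium: 196 - 4P = 5P - 20, so 216 = 9P and P* = 24, Q* = 100.
The ceiling of 12 is below the equilibrium price 24, so it binds.
At P = 12: Qd = 196 - 4·12 = 148 and Qs = 5·12 - 20 = 40.
Consumer surplus without the control is ½ · (49 - 24) · 100 = 1250.
With the ceiling, 40 units are sold at 12 (assume they go to the highest-value buyers). The demand price at Q = 40 is 39, so CS = ½ · [(49 - 12) + (39 - 12)] · 40 = 1280.
Change in consumer surplus = 1280 - 1250 = 30.

30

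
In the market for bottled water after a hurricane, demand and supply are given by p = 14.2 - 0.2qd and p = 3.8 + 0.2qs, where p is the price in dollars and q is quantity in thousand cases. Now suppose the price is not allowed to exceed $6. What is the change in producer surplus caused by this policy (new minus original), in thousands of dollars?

Rearranging demand gives qd = 71 - 5p; rearranging supply gives qs = 5p - 19. In a free market, 71 - 5p = 5p - 19 gives the equilibrium p* = 9, q* = 26.
Since 6 < 9, the ceiling is binding.
At p = 6: qd = 71 - 5·6 = 41 and qs = 5·6 - 19 = 11.
Producer surplus without the control is ½ · (9 - 3.8) · 26 = 67.6.
With the ceiling, producers sell 11 units at 6, so PS = ½ · (6 - 3.8) · 11 = 12.1.
Change in producer surplus = 12.1 - 67.6 = -55.5.

-55.5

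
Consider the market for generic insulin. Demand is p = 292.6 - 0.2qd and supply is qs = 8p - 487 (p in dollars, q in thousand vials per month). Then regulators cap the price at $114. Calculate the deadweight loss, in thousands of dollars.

Rearranging demand gives qd = 1463 - 5p. Equilibrium: 1463 - 5p = 8p - 487, so 1950 = 13p and p* = 150, q* = 713.
Because the ceiling (114) lies below the market-clearing price, it is binding.
At p = 114: qd = 1463 - 5·114 = 893 and qs = 8·114 - 487 = 425.
Quantity traded falls to 425. At q = 425 the demand price is (1463 - 425)/5 = 207.6 and the supply price is (487 + 425)/8 = 114.
Deadweight loss = ½ · (207.6 - 114) · (713 - 425) = ½ · 93.6 · 288 = 13478.4.

13478.4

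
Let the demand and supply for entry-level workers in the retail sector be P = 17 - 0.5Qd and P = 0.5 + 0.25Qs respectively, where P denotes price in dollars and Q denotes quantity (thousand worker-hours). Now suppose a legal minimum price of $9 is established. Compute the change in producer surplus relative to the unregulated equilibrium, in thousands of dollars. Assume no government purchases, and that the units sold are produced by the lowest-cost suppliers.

Rearranging demand gives Qd = 34 - 2P; rearranging supply gives Qs = 4P - 2. Without the control the market clears where 34 - 2P = 4P - 2, i.e. P* = 6 and Q* = 22.
Because the floor (9) lies above the market-clearing price, it is binding.
At P = 9: Qd = 34 - 2·9 = 16 and Qs = 4·9 - 2 = 34.
Producer surplus without the control is ½ · (6 - 0.5) · 22 = 60.5.
With the floor, 16 units are sold at 9. The supply price at Q = 16 is 4.5, so PS = ½ · [(9 - 0.5) + (9 - 4.5)] · 16 = 104.
Change in producer surplus = 104 - 60.5 = 43.5.

43.5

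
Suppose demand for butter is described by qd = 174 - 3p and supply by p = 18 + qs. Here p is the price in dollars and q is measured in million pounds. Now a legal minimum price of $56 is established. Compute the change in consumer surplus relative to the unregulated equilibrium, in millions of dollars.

-144

Rearranging supply gives qs = p - 18. Equilibrium: 174 - 3p = p - 18, so 192 = 4p and p* = 48, q* = 30.
Because the floor (56) lies above the market-clearing price, it is binding.
At p = 56: qd = 174 - 3·56 = 6 and qs = 56 - 18 = 38.
Consumer surplus without the control is ½ · (58 - 48) · 30 = 150.
With the floor, consumers buy 6 units at 56, so CS = ½ · (58 - 56) · 6 = 6.
Change in consumer surplus = 6 - 150 = -144.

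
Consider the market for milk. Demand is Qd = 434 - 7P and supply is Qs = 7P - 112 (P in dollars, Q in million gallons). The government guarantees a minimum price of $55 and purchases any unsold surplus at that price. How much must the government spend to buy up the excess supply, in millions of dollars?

In a free market, 434 - 7P = 7P - 112 gives the equilibrium P* = 39, Q* = 161.
Since 55 > 39, the floor is binding.
At P = 55: Qd = 434 - 7·55 = 49 and Qs = 7·55 - 112 = 273.
Surplus = Qs - Qd = 224.
Government expenditure = surplus × support price = 224 × 55 = 12320.

12320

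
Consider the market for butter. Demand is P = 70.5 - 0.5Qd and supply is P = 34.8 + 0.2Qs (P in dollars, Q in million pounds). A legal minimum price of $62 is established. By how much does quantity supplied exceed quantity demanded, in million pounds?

119

Rearranging demand gives Qd = 141 - 2P; rearranging supply gives Qs = 5P - 174. Setting quantity demanded equal to quantity supplied, 141 - 2P = 5P - 174, gives P* = 45 and Q* = 51.
The floor of 62 is above the equilibrium price 45, so it binds.
At P = 62: Qd = 141 - 2·62 = 17 and Qs = 5·62 - 174 = 136.
Surplus = Qs - Qd = 136 - 17 = 119.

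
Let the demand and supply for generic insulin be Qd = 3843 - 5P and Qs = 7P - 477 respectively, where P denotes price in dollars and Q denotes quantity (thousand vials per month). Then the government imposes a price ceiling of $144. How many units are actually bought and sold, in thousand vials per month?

Setting quantity demanded equal to quantity supplied, 3843 - 5P = 7P - 477, gives P* = 360 and Q* = 2043.
Since 144 < 360, the ceiling is binding.
At P = 144: Qd = 3843 - 5·144 = 3123 and Qs = 7·144 - 477 = 531.
The quantity actually transacted is the short side, supply: 531.

531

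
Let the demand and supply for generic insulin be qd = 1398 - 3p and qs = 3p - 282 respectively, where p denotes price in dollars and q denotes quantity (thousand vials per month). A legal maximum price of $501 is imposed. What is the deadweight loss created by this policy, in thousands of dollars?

0

Without the control the market clears where 1398 - 3p = 3p - 282, i.e. p* = 280 and q* = 558.
The ceiling of 501 is above the equilibrium price 280, so it is not binding; the market clears at p* = 280, q* = 558.
Since the control does not bind, no trades are prevented and deadweight loss is zero.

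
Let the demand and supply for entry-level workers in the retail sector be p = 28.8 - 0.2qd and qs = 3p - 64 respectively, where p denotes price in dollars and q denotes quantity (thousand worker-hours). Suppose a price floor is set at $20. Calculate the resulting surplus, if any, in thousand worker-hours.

0

Rearranging demand gives qd = 144 - 5p. In a free market, 144 - 5p = 3p - 64 gives the equilibrium p* = 26, q* = 14.
The floor of 20 is below the equilibrium price 26, so it is not binding; the market clears at p* = 26, q* = 14.
Since the control does not bind, there is no surplus.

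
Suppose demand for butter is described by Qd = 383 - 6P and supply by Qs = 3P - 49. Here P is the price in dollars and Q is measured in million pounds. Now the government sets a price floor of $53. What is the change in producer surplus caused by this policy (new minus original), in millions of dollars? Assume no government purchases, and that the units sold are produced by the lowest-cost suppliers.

Equilibrium: 383 - 6P = 3P - 49, so 432 = 9P and P* = 48, Q* = 95.
Since 53 > 48, the floor is binding.
At P = 53: Qd = 383 - 6·53 = 65 and Qs = 3·53 - 49 = 110.
Producer surplus without the control is ½ · (48 - 49/3) · 95 = 9025/6.
With the floor, 65 units are sold at 53. The supply price at Q = 65 is 38, so PS = ½ · [(53 - 49/3) + (53 - 38)] · 65 = 10075/6.
Change in producer surplus = 10075/6 - 9025/6 = 175.

175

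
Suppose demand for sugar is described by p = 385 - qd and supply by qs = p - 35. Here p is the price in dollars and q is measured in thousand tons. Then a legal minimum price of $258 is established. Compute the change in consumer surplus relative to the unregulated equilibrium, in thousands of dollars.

-7248

Rearranging demand gives qd = 385 - p. Without the control the market clears where 385 - p = p - 35, i.e. p* = 210 and q* = 175.
The floor of 258 is above the equilibrium price 210, so it binds.
At p = 258: qd = 385 - 258 = 127 and qs = 258 - 35 = 223.
Consumer surplus without the control is ½ · (385 - 210) · 175 = 15312.5.
With the floor, consumers buy 127 units at 258, so CS = ½ · (385 - 258) · 127 = 8064.5.
Change in consumer surplus = 8064.5 - 15312.5 = -7248.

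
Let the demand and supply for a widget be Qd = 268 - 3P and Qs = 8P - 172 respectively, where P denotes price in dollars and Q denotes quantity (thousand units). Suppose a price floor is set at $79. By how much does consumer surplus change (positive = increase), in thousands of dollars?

Without the control the market clears where 268 - 3P = 8P - 172, i.e. P* = 40 and Q* = 148.
Since 79 > 40, the floor is binding.
At P = 79: Qd = 268 - 3·79 = 31 and Qs = 8·79 - 172 = 460.
Consumer surplus without the control is ½ · (268/3 - 40) · 148 = 10952/3.
With the floor, consumers buy 31 units at 79, so CS = ½ · (268/3 - 79) · 31 = 961/6.
Change in consumer surplus = 961/6 - 10952/3 = -3490.5.

-3490.5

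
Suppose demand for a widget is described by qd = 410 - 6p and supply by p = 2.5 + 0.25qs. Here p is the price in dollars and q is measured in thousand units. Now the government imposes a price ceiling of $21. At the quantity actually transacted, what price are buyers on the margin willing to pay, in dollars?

56

Rearranging supply gives qs = 4p - 10. Setting quantity demanded equal to quantity supplied, 410 - 6p = 4p - 10, gives p* = 42 and q* = 158.
Since 21 < 42, the ceiling is binding.
At p = 21: qd = 410 - 6·21 = 284 and qs = 4·21 - 10 = 74.
Only 74 units reach the market. On the demand curve, the marginal buyer's willingness to pay at q = 74 is (410 - 74)/6 = 56.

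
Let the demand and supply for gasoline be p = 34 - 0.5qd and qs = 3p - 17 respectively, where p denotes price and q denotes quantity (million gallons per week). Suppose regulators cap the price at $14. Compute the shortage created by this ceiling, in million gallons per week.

15

Rearranging demand gives qd = 68 - 2p. Without the control the market clears where 68 - 2p = 3p - 17, i.e. p* = 17 and q* = 34.
Because the ceiling (14) lies below the market-clearing price, it is binding.
At p = 14: qd = 68 - 2·14 = 40 and qs = 3·14 - 17 = 25.
Shortage = qd - qs = 40 - 25 = 15.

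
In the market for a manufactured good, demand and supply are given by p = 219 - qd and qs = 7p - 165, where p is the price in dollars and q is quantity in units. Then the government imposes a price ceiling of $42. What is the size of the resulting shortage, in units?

Rearranging demand gives qd = 219 - p. In a free market, 219 - p = 7p - 165 gives the equilibrium p* = 48, q* = 171.
The ceiling of 42 is below the equilibrium price 48, so it binds.
At p = 42: qd = 219 - 42 = 177 and qs = 7·42 - 165 = 129.
Shortage = qd - qs = 177 - 129 = 48.

48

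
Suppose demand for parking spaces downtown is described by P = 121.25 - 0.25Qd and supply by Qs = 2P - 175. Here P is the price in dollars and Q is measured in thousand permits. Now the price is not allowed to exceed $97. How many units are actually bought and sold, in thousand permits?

19

Rearranging demand gives Qd = 485 - 4P. Equilibrium: 485 - 4P = 2P - 175, so 660 = 6P and P* = 110, Q* = 45.
The ceiling of 97 is below the equilibrium price 110, so it binds.
At P = 97: Qd = 485 - 4·97 = 97 and Qs = 2·97 - 175 = 19.
The quantity actually transacted is the short side, supply: 19.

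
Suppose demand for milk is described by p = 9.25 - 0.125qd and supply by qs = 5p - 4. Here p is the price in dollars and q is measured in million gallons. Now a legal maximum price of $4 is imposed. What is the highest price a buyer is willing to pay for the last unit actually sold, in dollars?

7.25

Rearranging demand gives qd = 74 - 8p. Setting quantity demanded equal to quantity supplied, 74 - 8p = 5p - 4, gives p* = 6 and q* = 26.
The ceiling of 4 is below the equilibrium price 6, so it binds.
At p = 4: qd = 74 - 8·4 = 42 and qs = 5·4 - 4 = 16.
Only 16 units reach the market. On the demand curve, the marginal buyer's willingness to pay at q = 16 is (74 - 16)/8 = 7.25.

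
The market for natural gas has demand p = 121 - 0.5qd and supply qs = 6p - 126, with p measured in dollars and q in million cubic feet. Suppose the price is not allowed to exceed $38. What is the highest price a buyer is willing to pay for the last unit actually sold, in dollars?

70

Rearranging demand gives qd = 242 - 2p. Setting quantity demanded equal to quantity supplied, 242 - 2p = 6p - 126, gives p* = 46 and q* = 150.
Since 38 < 46, the ceiling is binding.
At p = 38: qd = 242 - 2·38 = 166 and qs = 6·38 - 126 = 102.
Only 102 units reach the market. On the demand curve, the marginal buyer's willingness to pay at q = 102 is (242 - 102)/2 = 70.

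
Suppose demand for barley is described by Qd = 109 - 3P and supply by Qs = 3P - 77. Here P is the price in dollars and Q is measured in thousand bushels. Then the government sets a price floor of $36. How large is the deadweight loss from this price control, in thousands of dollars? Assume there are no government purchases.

75

Setting quantity demanded equal to quantity supplied, 109 - 3P = 3P - 77, gives P* = 31 and Q* = 16.
Because the floor (36) lies above the market-clearing price, it is binding.
At P = 36: Qd = 109 - 3·36 = 1 and Qs = 3·36 - 77 = 31.
Quantity traded falls to 1. At Q = 1 the demand price is (109 - 1)/3 = 36 and the supply price is (77 + 1)/3 = 26.
Deadweight loss = ½ · (36 - 26) · (16 - 1) = ½ · 10 · 15 = 75.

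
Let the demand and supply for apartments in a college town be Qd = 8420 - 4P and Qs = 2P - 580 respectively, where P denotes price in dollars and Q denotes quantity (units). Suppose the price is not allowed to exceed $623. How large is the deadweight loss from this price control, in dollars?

Setting quantity demanded equal to quantity supplied, 8420 - 4P = 2P - 580, gives P* = 1500 and Q* = 2420.
Since 623 < 1500, the ceiling is binding.
At P = 623: Qd = 8420 - 4·623 = 5928 and Qs = 2·623 - 580 = 666.
Quantity traded falls to 666. At Q = 666 the demand price is (8420 - 666)/4 = 1938.5 and the supply price is (580 + 666)/2 = 623.
Deadweight loss = ½ · (1938.5 - 623) · (2420 - 666) = ½ · 1315.5 · 1754 = 1153693.5.

1153693.5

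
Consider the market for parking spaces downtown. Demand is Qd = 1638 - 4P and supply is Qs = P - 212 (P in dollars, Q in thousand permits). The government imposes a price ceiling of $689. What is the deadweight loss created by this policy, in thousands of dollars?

0

Setting quantity demanded equal to quantity supplied, 1638 - 4P = P - 212, gives P* = 370 and Q* = 158.
Since 689 is above P* = 370, the ceiling does not bind and the free-market outcome prevails.
Since the control does not bind, no trades are prevented and deadweight loss is zero.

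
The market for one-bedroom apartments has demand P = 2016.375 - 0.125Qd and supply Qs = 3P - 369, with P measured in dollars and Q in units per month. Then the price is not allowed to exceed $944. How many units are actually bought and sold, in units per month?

2463

Rearranging demand gives Qd = 16131 - 8P. Equilibrium: 16131 - 8P = 3P - 369, so 16500 = 11P and P* = 1500, Q* = 4131.
Since 944 < 1500, the ceiling is binding.
At P = 944: Qd = 16131 - 8·944 = 8579 and Qs = 3·944 - 369 = 2463.
The quantity actually transacted is the short side, supply: 2463.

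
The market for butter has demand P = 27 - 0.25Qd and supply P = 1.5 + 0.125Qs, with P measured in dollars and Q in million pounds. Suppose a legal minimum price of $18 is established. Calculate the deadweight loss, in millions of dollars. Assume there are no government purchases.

Rearranging demand gives Qd = 108 - 4P; rearranging supply gives Qs = 8P - 12. Without the control the market clears where 108 - 4P = 8P - 12, i.e. P* = 10 and Q* = 68.
Since 18 > 10, the floor is binding.
At P = 18: Qd = 108 - 4·18 = 36 and Qs = 8·18 - 12 = 132.
Quantity traded falls to 36. At Q = 36 the demand price is (108 - 36)/4 = 18 and the supply price is (12 + 36)/8 = 6.
Deadweight loss = ½ · (18 - 6) · (68 - 36) = ½ · 12 · 32 = 192.

192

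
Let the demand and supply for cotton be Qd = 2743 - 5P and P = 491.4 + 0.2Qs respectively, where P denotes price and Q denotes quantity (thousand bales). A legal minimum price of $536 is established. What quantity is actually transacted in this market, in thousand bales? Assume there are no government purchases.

Rearranging supply gives Qs = 5P - 2457. In a free market, 2743 - 5P = 5P - 2457 gives the equilibrium P* = 520, Q* = 143.
Because the floor (536) lies above the market-clearing price, it is binding.
At P = 536: Qd = 2743 - 5·536 = 63 and Qs = 5·536 - 2457 = 223.
The quantity actually transacted is the short side, demand: 63.

63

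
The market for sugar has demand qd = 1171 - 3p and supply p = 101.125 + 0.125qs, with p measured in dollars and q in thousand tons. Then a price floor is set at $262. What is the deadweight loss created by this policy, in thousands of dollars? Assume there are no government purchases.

13868.25

Rearranging supply gives qs = 8p - 809. In a free market, 1171 - 3p = 8p - 809 gives the equilibrium p* = 180, q* = 631.
The floor of 262 is above the equilibrium price 180, so it binds.
At p = 262: qd = 1171 - 3·262 = 385 and qs = 8·262 - 809 = 1287.
Quantity traded falls to 385. At q = 385 the demand price is (1171 - 385)/3 = 262 and the supply price is (809 + 385)/8 = 149.25.
Deadweight loss = ½ · (262 - 149.25) · (631 - 385) = ½ · 112.75 · 246 = 13868.25.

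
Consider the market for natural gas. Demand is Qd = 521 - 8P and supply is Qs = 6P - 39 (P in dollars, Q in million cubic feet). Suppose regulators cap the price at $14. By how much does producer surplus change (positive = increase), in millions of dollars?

-3198

In a free market, 521 - 8P = 6P - 39 gives the equilibrium P* = 40, Q* = 201.
Because the ceiling (14) lies below the market-clearing price, it is binding.
At P = 14: Qd = 521 - 8·14 = 409 and Qs = 6·14 - 39 = 45.
Producer surplus without the control is ½ · (40 - 6.5) · 201 = 3366.75.
With the ceiling, producers sell 45 units at 14, so PS = ½ · (14 - 6.5) · 45 = 168.75.
Change in producer surplus = 168.75 - 3366.75 = -3198.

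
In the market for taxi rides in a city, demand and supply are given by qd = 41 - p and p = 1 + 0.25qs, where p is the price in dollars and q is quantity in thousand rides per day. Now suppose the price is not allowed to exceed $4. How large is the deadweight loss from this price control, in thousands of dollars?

250

Rearranging supply gives qs = 4p - 4. Equilibrium: 41 - p = 4p - 4, so 45 = 5p and p* = 9, q* = 32.
The ceiling of 4 is below the equilibrium price 9, so it binds.
At p = 4: qd = 41 - 4 = 37 and qs = 4·4 - 4 = 12.
Quantity traded falls to 12. At q = 12 the demand price is 41 - 12 = 29 and the supply price is (4 + 12)/4 = 4.
Deadweight loss = ½ · (29 - 4) · (32 - 12) = ½ · 25 · 20 = 250.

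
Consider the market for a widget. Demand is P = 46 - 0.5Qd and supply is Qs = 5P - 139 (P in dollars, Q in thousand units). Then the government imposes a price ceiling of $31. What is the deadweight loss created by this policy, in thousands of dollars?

35

Rearranging demand gives Qd = 92 - 2P. Setting quantity demanded equal to quantity supplied, 92 - 2P = 5P - 139, gives P* = 33 and Q* = 26.
Because the ceiling (31) lies below the market-clearing price, it is binding.
At P = 31: Qd = 92 - 2·31 = 30 and Qs = 5·31 - 139 = 16.
Quantity traded falls to 16. At Q = 16 the demand price is (92 - 16)/2 = 38 and the supply price is (139 + 16)/5 = 31.
Deadweight loss = ½ · (38 - 31) · (26 - 16) = ½ · 7 · 10 = 35.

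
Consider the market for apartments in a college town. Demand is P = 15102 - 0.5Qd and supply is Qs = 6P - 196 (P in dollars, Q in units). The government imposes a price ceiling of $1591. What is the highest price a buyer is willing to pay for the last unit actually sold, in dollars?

10427

Rearranging demand gives Qd = 30204 - 2P. In a free market, 30204 - 2P = 6P - 196 gives the equilibrium P* = 3800, Q* = 22604.
The ceiling of 1591 is below the equilibrium price 3800, so it binds.
At P = 1591: Qd = 30204 - 2·1591 = 27022 and Qs = 6·1591 - 196 = 9350.
Only 9350 units reach the market. On the demand curve, the marginal buyer's willingness to pay at Q = 9350 is (30204 - 9350)/2 = 10427.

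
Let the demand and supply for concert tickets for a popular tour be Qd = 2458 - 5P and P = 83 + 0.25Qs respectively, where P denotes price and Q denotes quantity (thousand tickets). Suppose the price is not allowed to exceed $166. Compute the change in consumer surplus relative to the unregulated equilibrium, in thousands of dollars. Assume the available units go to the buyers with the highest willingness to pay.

Rearranging supply gives Qs = 4P - 332. Equilibrium: 2458 - 5P = 4P - 332, so 2790 = 9P and P* = 310, Q* = 908.
Because the ceiling (166) lies below the market-clearing price, it is binding.
At P = 166: Qd = 2458 - 5·166 = 1628 and Qs = 4·166 - 332 = 332.
Consumer surplus without the control is ½ · (491.6 - 310) · 908 = 82446.4.
With the ceiling, 332 units are sold at 166 (assume they go to the highest-value buyers). The demand price at Q = 332 is 425.2, so CS = ½ · [(491.6 - 166) + (425.2 - 166)] · 332 = 97076.8.
Change in consumer surplus = 97076.8 - 82446.4 = 14630.4.

14630.4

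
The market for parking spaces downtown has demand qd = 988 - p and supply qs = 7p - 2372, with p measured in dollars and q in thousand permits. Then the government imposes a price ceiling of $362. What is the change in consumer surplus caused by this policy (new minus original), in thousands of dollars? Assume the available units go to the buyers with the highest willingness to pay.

-73022

In a free market, 988 - p = 7p - 2372 gives the equilibrium p* = 420, q* = 568.
Since 362 < 420, the ceiling is binding.
At p = 362: qd = 988 - 362 = 626 and qs = 7·362 - 2372 = 162.
Consumer surplus without the control is ½ · (988 - 420) · 568 = 161312.
With the ceiling, 162 units are sold at 362 (assume they go to the highest-value buyers). The demand price at q = 162 is 826, so CS = ½ · [(988 - 362) + (826 - 362)] · 162 = 88290.
Change in consumer surplus = 88290 - 161312 = -73022.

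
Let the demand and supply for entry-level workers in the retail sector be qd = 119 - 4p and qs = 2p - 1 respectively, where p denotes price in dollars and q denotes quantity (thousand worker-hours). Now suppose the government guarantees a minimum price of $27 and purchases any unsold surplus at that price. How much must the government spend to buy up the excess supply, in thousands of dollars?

1134

Without the control the market clears where 119 - 4p = 2p - 1, i.e. p* = 20 and q* = 39.
Because the floor (27) lies above the market-clearing price, it is binding.
At p = 27: qd = 119 - 4·27 = 11 and qs = 2·27 - 1 = 53.
Surplus = qs - qd = 42.
Government expenditure = surplus × support price = 42 × 27 = 1134.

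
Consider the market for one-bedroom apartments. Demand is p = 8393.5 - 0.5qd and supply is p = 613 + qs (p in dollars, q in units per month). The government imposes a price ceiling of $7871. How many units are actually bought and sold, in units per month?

Rearranging demand gives qd = 16787 - 2p; rearranging supply gives qs = p - 613. Equilibrium: 16787 - 2p = p - 613, so 17400 = 3p and p* = 5800, q* = 5187.
Since 7871 is above p* = 5800, the ceiling does not bind and the free-market outcome prevails.

5187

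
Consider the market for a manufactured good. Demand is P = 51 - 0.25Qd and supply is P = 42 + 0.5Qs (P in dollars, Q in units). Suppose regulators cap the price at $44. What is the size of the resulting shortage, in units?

24

Rearranging demand gives Qd = 204 - 4P; rearranging supply gives Qs = 2P - 84. Setting quantity demanded equal to quantity supplied, 204 - 4P = 2P - 84, gives P* = 48 and Q* = 12.
Since 44 < 48, the ceiling is binding.
At P = 44: Qd = 204 - 4·44 = 28 and Qs = 2·44 - 84 = 4.
Shortage = Qd - Qs = 28 - 4 = 24.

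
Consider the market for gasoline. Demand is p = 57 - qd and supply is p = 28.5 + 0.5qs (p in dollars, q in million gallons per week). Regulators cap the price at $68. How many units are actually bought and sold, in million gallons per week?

19

Rearranging demand gives qd = 57 - p; rearranging supply gives qs = 2p - 57. Equilibrium: 57 - p = 2p - 57, so 114 = 3p and p* = 38, q* = 19.
Since 68 is above p* = 38, the ceiling does not bind and the free-market outcome prevails.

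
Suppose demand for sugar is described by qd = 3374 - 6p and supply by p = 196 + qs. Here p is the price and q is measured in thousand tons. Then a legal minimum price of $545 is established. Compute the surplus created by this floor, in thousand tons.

245

Rearranging supply gives qs = p - 196. In a free market, 3374 - 6p = p - 196 gives the equilibrium p* = 510, q* = 314.
Since 545 > 510, the floor is binding.
At p = 545: qd = 3374 - 6·545 = 104 and qs = 545 - 196 = 349.
Surplus = qs - qd = 349 - 104 = 245.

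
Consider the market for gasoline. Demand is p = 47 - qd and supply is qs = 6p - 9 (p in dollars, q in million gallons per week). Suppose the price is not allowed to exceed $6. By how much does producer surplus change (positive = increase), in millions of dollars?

-66

Rearranging demand gives qd = 47 - p. Without the control the market clears where 47 - p = 6p - 9, i.e. p* = 8 and q* = 39.
The ceiling of 6 is below the equilibrium price 8, so it binds.
At p = 6: qd = 47 - 6 = 41 and qs = 6·6 - 9 = 27.
Producer surplus without the control is ½ · (8 - 1.5) · 39 = 126.75.
With the ceiling, producers sell 27 units at 6, so PS = ½ · (6 - 1.5) · 27 = 60.75.
Change in producer surplus = 60.75 - 126.75 = -66.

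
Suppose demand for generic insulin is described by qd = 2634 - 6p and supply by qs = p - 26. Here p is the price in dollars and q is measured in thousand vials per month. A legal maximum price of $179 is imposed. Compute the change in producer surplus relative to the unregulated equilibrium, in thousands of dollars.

-50953.5

Equilibrium: 2634 - 6p = p - 26, so 2660 = 7p and p* = 380, q* = 354.
The ceiling of 179 is below the equilibrium price 380, so it binds.
At p = 179: qd = 2634 - 6·179 = 1560 and qs = 179 - 26 = 153.
Producer surplus without the control is ½ · (380 - 26) · 354 = 62658.
With the ceiling, producers sell 153 units at 179, so PS = ½ · (179 - 26) · 153 = 11704.5.
Change in producer surplus = 11704.5 - 62658 = -50953.5.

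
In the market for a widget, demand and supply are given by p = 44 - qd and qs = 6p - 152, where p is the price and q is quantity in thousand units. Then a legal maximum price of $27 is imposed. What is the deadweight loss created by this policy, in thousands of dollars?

Rearranging demand gives qd = 44 - p. In a free market, 44 - p = 6p - 152 gives the equilibrium p* = 28, q* = 16.
Because the ceiling (27) lies below the market-clearing price, it is binding.
At p = 27: qd = 44 - 27 = 17 and qs = 6·27 - 152 = 10.
Quantity traded falls to 10. At q = 10 the demand price is 44 - 10 = 34 and the supply price is (152 + 10)/6 = 27.
Deadweight loss = ½ · (34 - 27) · (16 - 10) = ½ · 7 · 6 = 21.

21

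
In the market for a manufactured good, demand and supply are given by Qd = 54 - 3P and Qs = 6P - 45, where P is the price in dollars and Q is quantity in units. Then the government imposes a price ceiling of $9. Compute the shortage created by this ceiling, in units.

Equilibrium: 54 - 3P = 6P - 45, so 99 = 9P and P* = 11, Q* = 21.
The ceiling of 9 is below the equilibrium price 11, so it binds.
At P = 9: Qd = 54 - 3·9 = 27 and Qs = 6·9 - 45 = 9.
Shortage = Qd - Qs = 27 - 9 = 18.

18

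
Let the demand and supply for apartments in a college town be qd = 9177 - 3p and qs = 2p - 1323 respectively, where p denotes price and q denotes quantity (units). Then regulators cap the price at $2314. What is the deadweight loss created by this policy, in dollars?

0

Setting quantity demanded equal to quantity supplied, 9177 - 3p = 2p - 1323, gives p* = 2100 and q* = 2877.
The ceiling of 2314 is above the equilibrium price 2100, so it is not binding; the market clears at p* = 2100, q* = 2877.
Since the control does not bind, no trades are prevented and deadweight loss is zero.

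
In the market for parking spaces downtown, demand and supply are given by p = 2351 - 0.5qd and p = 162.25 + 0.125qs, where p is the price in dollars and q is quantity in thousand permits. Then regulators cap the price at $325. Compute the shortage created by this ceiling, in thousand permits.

2750

Rearranging demand gives qd = 4702 - 2p; rearranging supply gives qs = 8p - 1298. Setting quantity demanded equal to quantity supplied, 4702 - 2p = 8p - 1298, gives p* = 600 and q* = 3502.
Because the ceiling (325) lies below the market-clearing price, it is binding.
At p = 325: qd = 4702 - 2·325 = 4052 and qs = 8·325 - 1298 = 1302.
Shortage = qd - qs = 4052 - 1302 = 2750.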